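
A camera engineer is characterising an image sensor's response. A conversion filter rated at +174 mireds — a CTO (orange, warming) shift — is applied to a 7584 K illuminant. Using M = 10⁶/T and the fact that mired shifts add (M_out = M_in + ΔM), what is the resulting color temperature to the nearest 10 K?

3270 K

M_in = 10⁶/7584 = 131.86 mireds.
M_out = 131.86 + (+174) = 305.86 mireds.
T_out = 10⁶/305.86 = 3269.5 K → 3270 K.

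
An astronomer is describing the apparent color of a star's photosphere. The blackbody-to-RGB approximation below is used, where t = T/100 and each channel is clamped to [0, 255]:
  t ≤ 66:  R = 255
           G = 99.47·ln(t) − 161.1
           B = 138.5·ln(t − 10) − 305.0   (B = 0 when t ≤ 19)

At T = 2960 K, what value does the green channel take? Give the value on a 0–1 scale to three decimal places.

0.690

t = 2960/100 = 29.6; the t ≤ 66 branch applies.
G = 99.47·ln 29.6 − 161.1 = 99.47·3.3878 − 161.1 = 175.882.
On a 0–1 scale: 175.882/255 = 0.6897 → 0.690.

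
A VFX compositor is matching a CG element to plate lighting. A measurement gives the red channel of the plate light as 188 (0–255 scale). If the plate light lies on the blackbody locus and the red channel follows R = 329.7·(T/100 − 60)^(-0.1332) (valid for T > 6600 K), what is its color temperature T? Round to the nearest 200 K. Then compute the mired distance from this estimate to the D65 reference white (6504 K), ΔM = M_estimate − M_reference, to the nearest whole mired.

(t − 60)^(-0.1332) = 188/329.7 = 0.57022.
t − 60 = 0.57022^(1/-0.1332) = 0.57022^(-7.508) = 67.848, so t = 127.848.
T = 100·t = 12785 K → 12800 K to the nearest 200 K.
M_estimate = 10⁶/12800 = 78.12; M_reference = 10⁶/6504 = 153.75.
ΔM = 78.12 − 153.75 = -75.63 → -76 mireds.

-76 mireds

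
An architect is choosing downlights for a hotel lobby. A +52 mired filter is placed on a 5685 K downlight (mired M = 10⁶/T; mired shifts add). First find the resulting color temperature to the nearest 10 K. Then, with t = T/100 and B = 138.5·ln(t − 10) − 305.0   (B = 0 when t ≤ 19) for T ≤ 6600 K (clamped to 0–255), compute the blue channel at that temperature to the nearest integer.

183

M_in = 10⁶/5685 = 175.90; M_out = 175.90 + (+52) = 227.90.
T_out = 10⁶/227.90 = 4387.9 K → 4390 K; t = 43.9.
B = 138.5·ln(43.9 − 10) − 305.0 = 138.5·ln 33.9 − 305.0 = 138.5·3.5234 − 305.0 = 182.993.
Rounded: 183.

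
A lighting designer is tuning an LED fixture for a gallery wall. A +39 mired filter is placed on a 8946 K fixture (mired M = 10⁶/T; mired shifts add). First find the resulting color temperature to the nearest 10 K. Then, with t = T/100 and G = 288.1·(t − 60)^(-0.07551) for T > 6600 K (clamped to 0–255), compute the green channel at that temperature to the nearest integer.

M_in = 10⁶/8946 = 111.78; M_out = 111.78 + (+39) = 150.78.
T_out = 10⁶/150.78 = 6632.1 K → 6630 K; t = 66.3.
G = 288.1·(66.3 − 60)^(-0.07551) = 288.1·6.3^(-0.07551) = 288.1·0.87025 = 250.718.
Rounded: 251.

251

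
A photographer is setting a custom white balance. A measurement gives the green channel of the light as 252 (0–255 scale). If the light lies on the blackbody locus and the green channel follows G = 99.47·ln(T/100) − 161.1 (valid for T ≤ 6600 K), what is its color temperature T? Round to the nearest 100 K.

ln t = (252 + 161.1) / 99.47 = 4.1530.
t = e^4.1530 = 63.625.
T = 100·t = 6363 K → 6400 K to the nearest 100 K.

6400 K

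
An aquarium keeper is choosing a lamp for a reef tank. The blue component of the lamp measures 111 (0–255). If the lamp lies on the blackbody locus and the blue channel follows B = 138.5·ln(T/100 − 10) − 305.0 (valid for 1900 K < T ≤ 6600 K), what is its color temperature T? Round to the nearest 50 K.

ln(t − 10) = (111 + 305.0) / 138.5 = 3.0036.
t − 10 = e^3.0036 = 20.158, so t = 30.158.
T = 100·t = 3016 K → 3000 K to the nearest 50 K.

3000 K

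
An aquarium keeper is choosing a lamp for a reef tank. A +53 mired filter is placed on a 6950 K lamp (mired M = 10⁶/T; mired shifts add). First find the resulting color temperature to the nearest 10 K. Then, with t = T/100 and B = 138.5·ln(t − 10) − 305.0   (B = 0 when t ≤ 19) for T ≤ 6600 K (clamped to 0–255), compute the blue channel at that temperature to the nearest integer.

M_in = 10⁶/6950 = 143.88; M_out = 143.88 + (+53) = 196.88.
T_out = 10⁶/196.88 = 5079.1 K → 5080 K; t = 50.8.
B = 138.5·ln(50.8 − 10) − 305.0 = 138.5·ln 40.8 − 305.0 = 138.5·3.7087 − 305.0 = 208.652.
Rounded: 209.

209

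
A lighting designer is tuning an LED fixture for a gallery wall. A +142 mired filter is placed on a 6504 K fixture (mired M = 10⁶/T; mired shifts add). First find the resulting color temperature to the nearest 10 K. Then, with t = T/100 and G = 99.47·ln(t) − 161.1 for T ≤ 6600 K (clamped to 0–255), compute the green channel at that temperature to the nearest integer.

M_in = 10⁶/6504 = 153.75; M_out = 153.75 + (+142) = 295.75.
T_out = 10⁶/295.75 = 3381.2 K → 3380 K; t = 33.8.
G = 99.47·ln 33.8 − 161.1 = 99.47·3.5205 − 161.1 = 189.080.
Rounded: 189.

189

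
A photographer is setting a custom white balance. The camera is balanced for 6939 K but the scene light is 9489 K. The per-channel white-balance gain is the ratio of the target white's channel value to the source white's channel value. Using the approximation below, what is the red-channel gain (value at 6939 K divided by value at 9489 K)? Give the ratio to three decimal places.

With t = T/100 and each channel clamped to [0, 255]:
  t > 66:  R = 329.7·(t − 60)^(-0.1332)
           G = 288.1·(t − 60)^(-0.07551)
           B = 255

1.191

At 9489 K (t = 94.89):
  R = 329.7·(94.89 − 60)^(-0.1332) = 329.7·34.89^(-0.1332) = 329.7·0.62303 = 205.415.
At 6939 K (t = 69.39):
  R = 329.7·(69.39 − 60)^(-0.1332) = 329.7·9.39^(-0.1332) = 329.7·0.74206 = 244.658.
Gain = 244.658 / 205.415 = 1.1910 → 1.191.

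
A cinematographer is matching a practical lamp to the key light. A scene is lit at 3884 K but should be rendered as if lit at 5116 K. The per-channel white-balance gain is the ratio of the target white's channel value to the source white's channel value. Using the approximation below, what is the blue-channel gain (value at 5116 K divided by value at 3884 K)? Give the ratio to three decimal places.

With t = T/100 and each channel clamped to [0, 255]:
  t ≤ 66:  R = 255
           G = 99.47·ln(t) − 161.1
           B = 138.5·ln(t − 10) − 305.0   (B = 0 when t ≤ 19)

1.307

At 3884 K (t = 38.84):
  B = 138.5·ln(38.84 − 10) − 305.0 = 138.5·ln 28.84 − 305.0 = 138.5·3.3618 − 305.0 = 160.604.
At 5116 K (t = 51.16):
  B = 138.5·ln(51.16 − 10) − 305.0 = 138.5·ln 41.16 − 305.0 = 138.5·3.7175 − 305.0 = 209.869.
Gain = 209.869 / 160.604 = 1.3067 → 1.307.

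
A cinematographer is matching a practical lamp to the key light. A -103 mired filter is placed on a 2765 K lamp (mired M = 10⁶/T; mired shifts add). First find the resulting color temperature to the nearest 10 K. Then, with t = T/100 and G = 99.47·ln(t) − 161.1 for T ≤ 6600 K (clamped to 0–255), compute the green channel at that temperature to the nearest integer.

203

M_in = 10⁶/2765 = 361.66; M_out = 361.66 + (-103) = 258.66.
T_out = 10⁶/258.66 = 3866.0 K → 3870 K; t = 38.7.
G = 99.47·ln 38.7 − 161.1 = 99.47·3.6558 − 161.1 = 202.546.
Rounded: 203.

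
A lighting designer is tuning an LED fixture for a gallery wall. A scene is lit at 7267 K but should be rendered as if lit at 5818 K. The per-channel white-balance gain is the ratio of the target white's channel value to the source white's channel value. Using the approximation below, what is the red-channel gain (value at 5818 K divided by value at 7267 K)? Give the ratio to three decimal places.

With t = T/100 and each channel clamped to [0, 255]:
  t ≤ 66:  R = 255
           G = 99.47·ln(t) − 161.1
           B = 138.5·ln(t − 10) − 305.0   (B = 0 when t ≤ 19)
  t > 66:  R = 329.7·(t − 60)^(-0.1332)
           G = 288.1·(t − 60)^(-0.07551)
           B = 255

1.085

At 7267 K (t = 72.67):
  R = 329.7·(72.67 − 60)^(-0.1332) = 329.7·12.67^(-0.1332) = 329.7·0.71303 = 235.087.
At 5818 K (t = 58.18):
  R = 255 by definition for t ≤ 66.
Gain = 255.000 / 235.087 = 1.0847 → 1.085.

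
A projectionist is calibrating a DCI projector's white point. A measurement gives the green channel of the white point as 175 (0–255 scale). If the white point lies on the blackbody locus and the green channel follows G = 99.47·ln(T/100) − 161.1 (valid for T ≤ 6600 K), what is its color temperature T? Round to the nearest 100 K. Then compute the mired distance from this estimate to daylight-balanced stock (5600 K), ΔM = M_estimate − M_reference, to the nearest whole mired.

ln t = (175 + 161.1) / 99.47 = 3.3789.
t = e^3.3789 = 29.339.
T = 100·t = 2934 K → 2900 K to the nearest 100 K.
M_estimate = 10⁶/2900 = 344.83; M_reference = 10⁶/5600 = 178.57.
ΔM = 344.83 − 178.57 = 166.26 → +166 mireds.

+166 mireds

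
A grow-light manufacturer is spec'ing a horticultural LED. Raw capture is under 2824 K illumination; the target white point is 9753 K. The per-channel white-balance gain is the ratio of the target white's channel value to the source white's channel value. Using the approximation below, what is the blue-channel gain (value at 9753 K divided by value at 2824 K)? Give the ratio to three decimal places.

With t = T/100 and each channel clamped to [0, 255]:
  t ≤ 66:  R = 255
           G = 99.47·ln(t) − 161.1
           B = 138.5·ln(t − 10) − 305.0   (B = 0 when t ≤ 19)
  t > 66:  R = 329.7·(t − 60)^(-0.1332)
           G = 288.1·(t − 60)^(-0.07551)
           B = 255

At 2824 K (t = 28.24):
  B = 138.5·ln(28.24 − 10) − 305.0 = 138.5·ln 18.24 − 305.0 = 138.5·2.9036 − 305.0 = 97.151.
At 9753 K (t = 97.53):
  B = 255 by definition for t > 66.
Gain = 255.000 / 97.151 = 2.6248 → 2.625.

2.625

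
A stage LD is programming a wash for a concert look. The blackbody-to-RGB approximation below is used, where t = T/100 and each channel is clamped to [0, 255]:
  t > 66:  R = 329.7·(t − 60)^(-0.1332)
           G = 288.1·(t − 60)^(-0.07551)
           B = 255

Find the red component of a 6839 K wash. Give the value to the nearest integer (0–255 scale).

248

t = 6839/100 = 68.39; the t > 66 branch applies.
R = 329.7·(68.39 − 60)^(-0.1332) = 329.7·8.39^(-0.1332) = 329.7·0.75328 = 248.356.
Rounded: 248.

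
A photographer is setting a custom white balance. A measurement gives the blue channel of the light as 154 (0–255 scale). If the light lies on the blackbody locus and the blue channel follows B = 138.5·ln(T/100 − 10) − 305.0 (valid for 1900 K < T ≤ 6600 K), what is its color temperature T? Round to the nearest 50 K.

ln(t − 10) = (154 + 305.0) / 138.5 = 3.3141.
t − 10 = e^3.3141 = 27.497, so t = 37.497.
T = 100·t = 3750 K → 3750 K to the nearest 50 K.

3750 K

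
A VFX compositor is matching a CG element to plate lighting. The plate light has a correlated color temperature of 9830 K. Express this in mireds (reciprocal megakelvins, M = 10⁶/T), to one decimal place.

M = 10⁶ / 9830 = 101.729 → 101.7 mireds.

101.7 mireds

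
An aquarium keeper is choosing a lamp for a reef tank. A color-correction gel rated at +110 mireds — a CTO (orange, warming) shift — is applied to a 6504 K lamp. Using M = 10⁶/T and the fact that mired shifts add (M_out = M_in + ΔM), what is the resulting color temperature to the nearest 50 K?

3800 K

M_in = 10⁶/6504 = 153.75 mireds.
M_out = 153.75 + (+110) = 263.75 mireds.
T_out = 10⁶/263.75 = 3791.4 K → 3800 K.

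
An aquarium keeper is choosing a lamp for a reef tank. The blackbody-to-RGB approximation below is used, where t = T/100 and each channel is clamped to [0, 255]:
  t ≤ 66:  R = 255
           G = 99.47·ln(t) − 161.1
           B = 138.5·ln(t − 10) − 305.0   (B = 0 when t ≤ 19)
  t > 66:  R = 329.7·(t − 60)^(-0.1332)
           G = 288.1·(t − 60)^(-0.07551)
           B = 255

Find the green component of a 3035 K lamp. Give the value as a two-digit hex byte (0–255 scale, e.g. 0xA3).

t = 3035/100 = 30.35; the t ≤ 66 branch applies.
G = 99.47·ln 30.35 − 161.1 = 99.47·3.4128 − 161.1 = 178.371.
Rounded: 178; in hex, 0xB2.

0xB2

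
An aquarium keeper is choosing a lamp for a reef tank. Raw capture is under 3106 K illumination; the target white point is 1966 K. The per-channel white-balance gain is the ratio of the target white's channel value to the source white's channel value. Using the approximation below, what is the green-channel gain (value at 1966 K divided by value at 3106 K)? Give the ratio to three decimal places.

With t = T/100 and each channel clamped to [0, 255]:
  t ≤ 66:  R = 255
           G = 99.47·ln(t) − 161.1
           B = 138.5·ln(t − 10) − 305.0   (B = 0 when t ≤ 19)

At 3106 K (t = 31.06):
  G = 99.47·ln 31.06 − 161.1 = 99.47·3.4359 − 161.1 = 180.671.
At 1966 K (t = 19.66):
  G = 99.47·ln 19.66 − 161.1 = 99.47·2.9786 − 161.1 = 135.180.
Gain = 135.180 / 180.671 = 0.7482 → 0.748.

0.748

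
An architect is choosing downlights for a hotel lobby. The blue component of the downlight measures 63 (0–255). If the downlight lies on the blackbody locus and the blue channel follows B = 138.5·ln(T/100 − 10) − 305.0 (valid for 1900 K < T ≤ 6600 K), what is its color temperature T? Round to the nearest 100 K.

ln(t − 10) = (63 + 305.0) / 138.5 = 2.6570.
t − 10 = e^2.6570 = 14.254, so t = 24.254.
T = 100·t = 2425 K → 2400 K to the nearest 100 K.

2400 K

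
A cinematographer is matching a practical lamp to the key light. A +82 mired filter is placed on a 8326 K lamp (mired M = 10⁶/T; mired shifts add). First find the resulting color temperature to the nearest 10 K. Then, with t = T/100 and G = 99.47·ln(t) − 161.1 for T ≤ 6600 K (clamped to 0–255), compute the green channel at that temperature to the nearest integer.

227

M_in = 10⁶/8326 = 120.11; M_out = 120.11 + (+82) = 202.11.
T_out = 10⁶/202.11 = 4947.9 K → 4950 K; t = 49.5.
G = 99.47·ln 49.5 − 161.1 = 99.47·3.9020 − 161.1 = 227.029.
Rounded: 227.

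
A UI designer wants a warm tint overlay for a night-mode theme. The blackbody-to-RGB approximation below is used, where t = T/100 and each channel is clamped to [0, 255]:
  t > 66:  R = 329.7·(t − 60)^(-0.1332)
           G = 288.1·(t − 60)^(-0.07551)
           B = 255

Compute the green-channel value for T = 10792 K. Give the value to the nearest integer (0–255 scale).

t = 10792/100 = 107.92; the t > 66 branch applies.
G = 288.1·(107.92 − 60)^(-0.07551) = 288.1·47.92^(-0.07551) = 288.1·0.74663 = 215.103.
Rounded: 215.

215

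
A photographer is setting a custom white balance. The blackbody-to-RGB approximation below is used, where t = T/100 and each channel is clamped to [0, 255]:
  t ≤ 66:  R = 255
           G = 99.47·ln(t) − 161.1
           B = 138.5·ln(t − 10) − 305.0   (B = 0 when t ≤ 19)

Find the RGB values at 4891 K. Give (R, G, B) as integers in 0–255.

t = 4891/100 = 48.91; the t ≤ 66 branch applies.
R = 255 by definition for t ≤ 66.
G = 99.47·ln 48.91 − 161.1 = 99.47·3.8900 − 161.1 = 225.836.
B = 138.5·ln(48.91 − 10) − 305.0 = 138.5·ln 38.91 − 305.0 = 138.5·3.6613 − 305.0 = 202.083.
Rounded: (255, 226, 202).

(255, 226, 202)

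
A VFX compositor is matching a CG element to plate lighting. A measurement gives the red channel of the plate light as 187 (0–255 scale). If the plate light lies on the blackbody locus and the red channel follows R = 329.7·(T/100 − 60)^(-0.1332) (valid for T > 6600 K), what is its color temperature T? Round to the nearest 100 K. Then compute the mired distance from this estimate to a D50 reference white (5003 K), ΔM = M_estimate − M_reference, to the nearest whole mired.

-124 mireds

(t − 60)^(-0.1332) = 187/329.7 = 0.56718.
t − 60 = 0.56718^(1/-0.1332) = 0.56718^(-7.508) = 70.620, so t = 130.620.
T = 100·t = 13062 K → 13100 K to the nearest 100 K.
M_estimate = 10⁶/13100 = 76.34; M_reference = 10⁶/5003 = 199.88.
ΔM = 76.34 − 199.88 = -123.54 → -124 mireds.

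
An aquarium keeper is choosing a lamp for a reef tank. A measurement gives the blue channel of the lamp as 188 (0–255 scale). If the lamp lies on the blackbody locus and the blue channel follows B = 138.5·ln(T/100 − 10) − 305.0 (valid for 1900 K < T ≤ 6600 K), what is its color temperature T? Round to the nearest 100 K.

ln(t − 10) = (188 + 305.0) / 138.5 = 3.5596.
t − 10 = e^3.5596 = 35.148, so t = 45.148.
T = 100·t = 4515 K → 4500 K to the nearest 100 K.

4500 K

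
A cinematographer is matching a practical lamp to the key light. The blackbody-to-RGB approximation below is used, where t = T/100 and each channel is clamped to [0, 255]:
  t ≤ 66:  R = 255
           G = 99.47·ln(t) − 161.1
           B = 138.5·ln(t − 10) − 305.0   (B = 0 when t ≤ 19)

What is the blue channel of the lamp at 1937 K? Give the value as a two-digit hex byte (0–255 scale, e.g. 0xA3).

t = 1937/100 = 19.37; the t ≤ 66 branch applies.
B = 138.5·ln(19.37 − 10) − 305.0 = 138.5·ln 9.37 − 305.0 = 138.5·2.2375 − 305.0 = 4.896.
Rounded: 5; in hex, 0x05.

0x05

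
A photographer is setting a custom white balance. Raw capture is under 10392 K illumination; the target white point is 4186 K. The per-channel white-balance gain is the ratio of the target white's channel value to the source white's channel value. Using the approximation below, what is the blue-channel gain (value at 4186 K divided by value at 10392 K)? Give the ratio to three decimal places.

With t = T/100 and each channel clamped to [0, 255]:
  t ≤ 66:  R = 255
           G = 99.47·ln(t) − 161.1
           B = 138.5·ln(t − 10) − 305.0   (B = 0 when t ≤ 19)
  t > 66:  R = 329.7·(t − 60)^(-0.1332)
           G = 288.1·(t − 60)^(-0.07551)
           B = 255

At 10392 K (t = 103.92):
  B = 255 by definition for t > 66.
At 4186 K (t = 41.86):
  B = 138.5·ln(41.86 − 10) − 305.0 = 138.5·ln 31.86 − 305.0 = 138.5·3.4614 − 305.0 = 174.397.
Gain = 174.397 / 255.000 = 0.6839 → 0.684.

0.684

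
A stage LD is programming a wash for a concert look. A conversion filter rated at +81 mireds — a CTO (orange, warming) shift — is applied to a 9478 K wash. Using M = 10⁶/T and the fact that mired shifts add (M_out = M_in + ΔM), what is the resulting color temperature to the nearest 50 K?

5350 K

M_in = 10⁶/9478 = 105.51 mireds.
M_out = 105.51 + (+81) = 186.51 mireds.
T_out = 10⁶/186.51 = 5361.7 K → 5350 K.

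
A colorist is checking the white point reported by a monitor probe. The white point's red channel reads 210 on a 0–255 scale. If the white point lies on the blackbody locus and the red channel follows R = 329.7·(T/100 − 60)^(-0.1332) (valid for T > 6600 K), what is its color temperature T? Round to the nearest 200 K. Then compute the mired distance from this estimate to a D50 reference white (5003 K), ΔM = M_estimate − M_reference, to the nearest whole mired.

(t − 60)^(-0.1332) = 210/329.7 = 0.63694.
t − 60 = 0.63694^(1/-0.1332) = 0.63694^(-7.508) = 29.561, so t = 89.561.
T = 100·t = 8956 K → 9000 K to the nearest 200 K.
M_estimate = 10⁶/9000 = 111.11; M_reference = 10⁶/5003 = 199.88.
ΔM = 111.11 − 199.88 = -88.77 → -89 mireds.

-89 mireds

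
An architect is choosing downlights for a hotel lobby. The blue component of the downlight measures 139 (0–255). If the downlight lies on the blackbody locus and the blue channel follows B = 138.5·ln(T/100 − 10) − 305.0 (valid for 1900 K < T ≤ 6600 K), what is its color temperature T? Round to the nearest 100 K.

3500 K

ln(t − 10) = (139 + 305.0) / 138.5 = 3.2058.
t − 10 = e^3.2058 = 24.675, so t = 34.675.
T = 100·t = 3467 K → 3500 K to the nearest 100 K.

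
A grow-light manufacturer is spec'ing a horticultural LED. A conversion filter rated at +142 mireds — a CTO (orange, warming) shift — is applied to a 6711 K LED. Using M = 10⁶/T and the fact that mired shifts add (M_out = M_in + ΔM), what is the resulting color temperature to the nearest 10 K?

M_in = 10⁶/6711 = 149.01 mireds.
M_out = 149.01 + (+142) = 291.01 mireds.
T_out = 10⁶/291.01 = 3436.3 K → 3440 K.

3440 K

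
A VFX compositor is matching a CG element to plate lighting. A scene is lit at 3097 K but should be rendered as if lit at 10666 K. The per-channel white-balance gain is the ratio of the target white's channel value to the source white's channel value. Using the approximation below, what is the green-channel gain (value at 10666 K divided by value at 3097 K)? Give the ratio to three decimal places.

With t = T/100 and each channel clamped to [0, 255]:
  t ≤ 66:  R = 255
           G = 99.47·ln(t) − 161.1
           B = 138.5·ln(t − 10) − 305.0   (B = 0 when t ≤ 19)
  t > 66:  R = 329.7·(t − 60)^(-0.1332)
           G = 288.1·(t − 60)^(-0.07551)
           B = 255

At 3097 K (t = 30.97):
  G = 99.47·ln 30.97 − 161.1 = 99.47·3.4330 − 161.1 = 180.382.
At 10666 K (t = 106.66):
  G = 288.1·(106.66 − 60)^(-0.07551) = 288.1·46.66^(-0.07551) = 288.1·0.74813 = 215.537.
Gain = 215.537 / 180.382 = 1.1949 → 1.195.

1.195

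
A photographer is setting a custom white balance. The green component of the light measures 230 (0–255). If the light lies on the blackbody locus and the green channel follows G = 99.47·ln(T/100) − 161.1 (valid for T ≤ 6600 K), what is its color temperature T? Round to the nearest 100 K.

5100 K

ln t = (230 + 161.1) / 99.47 = 3.9318.
t = e^3.9318 = 51.001.
T = 100·t = 5100 K → 5100 K to the nearest 100 K.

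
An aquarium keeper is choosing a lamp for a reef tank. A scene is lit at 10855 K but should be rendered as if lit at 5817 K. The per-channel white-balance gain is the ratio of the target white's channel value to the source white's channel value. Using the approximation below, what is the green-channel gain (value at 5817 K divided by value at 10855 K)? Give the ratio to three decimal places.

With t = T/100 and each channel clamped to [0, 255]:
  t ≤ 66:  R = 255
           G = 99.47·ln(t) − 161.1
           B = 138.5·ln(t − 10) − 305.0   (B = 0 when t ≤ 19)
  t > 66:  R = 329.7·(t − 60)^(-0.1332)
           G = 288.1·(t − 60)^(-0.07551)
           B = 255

At 10855 K (t = 108.55):
  G = 288.1·(108.55 − 60)^(-0.07551) = 288.1·48.55^(-0.07551) = 288.1·0.74589 = 214.891.
At 5817 K (t = 58.17):
  G = 99.47·ln 58.17 − 161.1 = 99.47·4.0634 − 161.1 = 243.083.
Gain = 243.083 / 214.891 = 1.1312 → 1.131.

1.131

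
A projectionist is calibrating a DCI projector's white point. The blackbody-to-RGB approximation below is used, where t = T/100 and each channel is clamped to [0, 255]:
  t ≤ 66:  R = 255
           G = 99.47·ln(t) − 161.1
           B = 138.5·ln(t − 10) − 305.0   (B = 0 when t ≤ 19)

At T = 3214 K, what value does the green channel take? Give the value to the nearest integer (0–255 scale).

184

t = 3214/100 = 32.14; the t ≤ 66 branch applies.
G = 99.47·ln 32.14 − 161.1 = 99.47·3.4701 − 161.1 = 184.071.
Rounded: 184.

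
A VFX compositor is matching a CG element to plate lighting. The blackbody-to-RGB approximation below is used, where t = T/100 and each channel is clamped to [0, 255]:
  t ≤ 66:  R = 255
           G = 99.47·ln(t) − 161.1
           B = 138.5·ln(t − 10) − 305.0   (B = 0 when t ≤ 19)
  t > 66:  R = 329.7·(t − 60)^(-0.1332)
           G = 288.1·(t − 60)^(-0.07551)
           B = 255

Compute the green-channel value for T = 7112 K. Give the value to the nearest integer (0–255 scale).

t = 7112/100 = 71.12; the t > 66 branch applies.
G = 288.1·(71.12 − 60)^(-0.07551) = 288.1·11.12^(-0.07551) = 288.1·0.83370 = 240.188.
Rounded: 240.

240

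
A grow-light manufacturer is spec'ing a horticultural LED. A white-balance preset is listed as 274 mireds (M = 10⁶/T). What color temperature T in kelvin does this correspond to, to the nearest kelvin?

3650 K

T = 10⁶ / 274 = 3649.64 K → 3650 K.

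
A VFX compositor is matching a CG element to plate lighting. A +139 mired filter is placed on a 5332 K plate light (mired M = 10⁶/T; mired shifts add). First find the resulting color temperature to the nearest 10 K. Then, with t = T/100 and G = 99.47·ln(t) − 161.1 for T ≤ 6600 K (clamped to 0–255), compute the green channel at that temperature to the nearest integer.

179

M_in = 10⁶/5332 = 187.55; M_out = 187.55 + (+139) = 326.55.
T_out = 10⁶/326.55 = 3062.3 K → 3060 K; t = 30.6.
G = 99.47·ln 30.6 − 161.1 = 99.47·3.4210 − 161.1 = 179.187.
Rounded: 179.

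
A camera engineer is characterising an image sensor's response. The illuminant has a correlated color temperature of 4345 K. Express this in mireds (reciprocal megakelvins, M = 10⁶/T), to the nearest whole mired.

230 mireds

M = 10⁶ / 4345 = 230.150 → 230 mireds.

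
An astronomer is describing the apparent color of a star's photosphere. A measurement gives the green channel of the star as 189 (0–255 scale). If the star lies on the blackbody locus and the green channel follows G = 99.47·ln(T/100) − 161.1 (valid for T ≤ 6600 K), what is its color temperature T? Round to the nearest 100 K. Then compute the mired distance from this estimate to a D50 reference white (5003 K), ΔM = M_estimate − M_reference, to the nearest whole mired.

+94 mireds

ln t = (189 + 161.1) / 99.47 = 3.5197.
t = e^3.5197 = 33.773.
T = 100·t = 3377 K → 3400 K to the nearest 100 K.
M_estimate = 10⁶/3400 = 294.12; M_reference = 10⁶/5003 = 199.88.
ΔM = 294.12 − 199.88 = 94.24 → +94 mireds.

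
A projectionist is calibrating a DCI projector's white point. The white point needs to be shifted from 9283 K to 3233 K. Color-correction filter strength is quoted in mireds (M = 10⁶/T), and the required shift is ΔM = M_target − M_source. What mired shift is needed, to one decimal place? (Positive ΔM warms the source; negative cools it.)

M_source = 10⁶/9283 = 107.724; M_target = 10⁶/3233 = 309.310.
ΔM = 309.310 − 107.724 = 201.586 → +201.6 mireds, a warming shift.

+201.6 mireds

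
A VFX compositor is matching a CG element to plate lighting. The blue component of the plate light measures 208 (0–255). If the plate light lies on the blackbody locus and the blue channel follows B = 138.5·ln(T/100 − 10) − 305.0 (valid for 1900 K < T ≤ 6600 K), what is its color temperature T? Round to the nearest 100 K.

5100 K

ln(t − 10) = (208 + 305.0) / 138.5 = 3.7040.
t − 10 = e^3.7040 = 40.608, so t = 50.608.
T = 100·t = 5061 K → 5100 K to the nearest 100 K.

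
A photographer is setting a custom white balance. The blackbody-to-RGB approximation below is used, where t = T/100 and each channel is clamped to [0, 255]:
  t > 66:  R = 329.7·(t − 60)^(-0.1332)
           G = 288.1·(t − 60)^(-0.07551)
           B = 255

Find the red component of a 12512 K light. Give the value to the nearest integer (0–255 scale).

t = 12512/100 = 125.12; the t > 66 branch applies.
R = 329.7·(125.12 − 60)^(-0.1332) = 329.7·65.12^(-0.1332) = 329.7·0.57334 = 189.031.
Rounded: 189.

189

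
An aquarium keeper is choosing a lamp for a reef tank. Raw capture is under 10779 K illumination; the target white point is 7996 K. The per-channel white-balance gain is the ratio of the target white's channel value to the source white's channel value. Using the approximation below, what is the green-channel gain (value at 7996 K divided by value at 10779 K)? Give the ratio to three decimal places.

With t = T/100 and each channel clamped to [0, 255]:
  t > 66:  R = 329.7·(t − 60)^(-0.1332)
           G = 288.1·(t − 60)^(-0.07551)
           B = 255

At 10779 K (t = 107.79):
  G = 288.1·(107.79 − 60)^(-0.07551) = 288.1·47.79^(-0.07551) = 288.1·0.74678 = 215.148.
At 7996 K (t = 79.96):
  G = 288.1·(79.96 − 60)^(-0.07551) = 288.1·19.96^(-0.07551) = 288.1·0.79767 = 229.810.
Gain = 229.810 / 215.148 = 1.0681 → 1.068.

1.068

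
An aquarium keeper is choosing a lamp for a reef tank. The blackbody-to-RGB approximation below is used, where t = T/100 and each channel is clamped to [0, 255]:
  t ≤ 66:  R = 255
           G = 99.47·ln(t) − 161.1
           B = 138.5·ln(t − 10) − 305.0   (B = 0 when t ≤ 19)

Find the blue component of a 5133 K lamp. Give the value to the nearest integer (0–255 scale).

210

t = 5133/100 = 51.33; the t ≤ 66 branch applies.
B = 138.5·ln(51.33 − 10) − 305.0 = 138.5·ln 41.33 − 305.0 = 138.5·3.7216 − 305.0 = 210.440.
Rounded: 210.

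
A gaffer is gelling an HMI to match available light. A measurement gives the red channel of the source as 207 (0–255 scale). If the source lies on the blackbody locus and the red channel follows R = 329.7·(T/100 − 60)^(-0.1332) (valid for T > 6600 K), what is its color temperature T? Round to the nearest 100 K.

(t − 60)^(-0.1332) = 207/329.7 = 0.62784.
t − 60 = 0.62784^(1/-0.1332) = 0.62784^(-7.508) = 32.933, so t = 92.933.
T = 100·t = 9293 K → 9300 K to the nearest 100 K.

9300 K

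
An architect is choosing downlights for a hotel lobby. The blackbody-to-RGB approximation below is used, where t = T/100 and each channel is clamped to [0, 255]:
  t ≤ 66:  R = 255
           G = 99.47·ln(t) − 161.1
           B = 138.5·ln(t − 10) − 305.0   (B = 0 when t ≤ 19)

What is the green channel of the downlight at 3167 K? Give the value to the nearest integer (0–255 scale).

183

t = 3167/100 = 31.67; the t ≤ 66 branch applies.
G = 99.47·ln 31.67 − 161.1 = 99.47·3.4554 − 161.1 = 182.606.
Rounded: 183.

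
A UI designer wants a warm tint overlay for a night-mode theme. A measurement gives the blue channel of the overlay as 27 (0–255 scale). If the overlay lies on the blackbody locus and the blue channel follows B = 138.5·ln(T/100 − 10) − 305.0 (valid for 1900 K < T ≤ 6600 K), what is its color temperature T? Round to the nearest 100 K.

2100 K

ln(t − 10) = (27 + 305.0) / 138.5 = 2.3971.
t − 10 = e^2.3971 = 10.991, so t = 20.991.
T = 100·t = 2099 K → 2100 K to the nearest 100 K.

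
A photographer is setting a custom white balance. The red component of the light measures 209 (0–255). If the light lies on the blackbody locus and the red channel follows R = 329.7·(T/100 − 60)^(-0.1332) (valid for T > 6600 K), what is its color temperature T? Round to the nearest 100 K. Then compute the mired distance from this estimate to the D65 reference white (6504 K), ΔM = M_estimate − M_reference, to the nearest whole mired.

(t − 60)^(-0.1332) = 209/329.7 = 0.63391.
t − 60 = 0.63391^(1/-0.1332) = 0.63391^(-7.508) = 30.639, so t = 90.639.
T = 100·t = 9064 K → 9100 K to the nearest 100 K.
M_estimate = 10⁶/9100 = 109.89; M_reference = 10⁶/6504 = 153.75.
ΔM = 109.89 − 153.75 = -43.86 → -44 mireds.

-44 mireds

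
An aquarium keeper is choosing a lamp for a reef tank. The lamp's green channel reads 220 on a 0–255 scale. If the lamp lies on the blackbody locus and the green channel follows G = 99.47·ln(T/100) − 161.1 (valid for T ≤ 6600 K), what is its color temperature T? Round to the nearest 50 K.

ln t = (220 + 161.1) / 99.47 = 3.8313.
t = e^3.8313 = 46.123.
T = 100·t = 4612 K → 4600 K to the nearest 50 K.

4600 K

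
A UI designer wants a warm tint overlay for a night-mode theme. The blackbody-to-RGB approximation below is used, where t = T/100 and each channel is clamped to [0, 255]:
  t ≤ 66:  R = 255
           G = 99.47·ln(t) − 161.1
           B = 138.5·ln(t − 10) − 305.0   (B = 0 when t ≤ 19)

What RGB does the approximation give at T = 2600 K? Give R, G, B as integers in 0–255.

t = 2600/100 = 26; the t ≤ 66 branch applies.
R = 255 by definition for t ≤ 66.
G = 99.47·ln 26 − 161.1 = 99.47·3.2581 − 161.1 = 162.983.
B = 138.5·ln(26 − 10) − 305.0 = 138.5·ln 16 − 305.0 = 138.5·2.7726 − 305.0 = 79.004.
Rounded: (255, 163, 79).

R=255, G=163, B=79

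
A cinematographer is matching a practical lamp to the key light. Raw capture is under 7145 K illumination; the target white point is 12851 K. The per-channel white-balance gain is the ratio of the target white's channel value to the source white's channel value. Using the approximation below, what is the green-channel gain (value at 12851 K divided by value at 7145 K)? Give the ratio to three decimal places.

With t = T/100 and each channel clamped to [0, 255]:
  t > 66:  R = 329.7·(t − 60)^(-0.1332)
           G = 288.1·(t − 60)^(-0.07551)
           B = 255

At 7145 K (t = 71.45):
  G = 288.1·(71.45 − 60)^(-0.07551) = 288.1·11.45^(-0.07551) = 288.1·0.83186 = 239.659.
At 12851 K (t = 128.51):
  G = 288.1·(128.51 − 60)^(-0.07551) = 288.1·68.51^(-0.07551) = 288.1·0.72675 = 209.375.
Gain = 209.375 / 239.659 = 0.8736 → 0.874.

0.874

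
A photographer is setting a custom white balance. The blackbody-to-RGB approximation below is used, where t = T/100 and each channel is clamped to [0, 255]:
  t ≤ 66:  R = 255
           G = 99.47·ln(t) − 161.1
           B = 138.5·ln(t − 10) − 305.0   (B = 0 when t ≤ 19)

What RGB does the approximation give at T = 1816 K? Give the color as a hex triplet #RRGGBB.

t = 1816/100 = 18.16; the t ≤ 66 branch applies.
R = 255 by definition for t ≤ 66.
G = 99.47·ln 18.16 − 161.1 = 99.47·2.8992 − 161.1 = 127.286.
t = 18.16 ≤ 19, so B = 0.
Rounded: (255, 127, 0).
In hex: #FF7F00.

#FF7F00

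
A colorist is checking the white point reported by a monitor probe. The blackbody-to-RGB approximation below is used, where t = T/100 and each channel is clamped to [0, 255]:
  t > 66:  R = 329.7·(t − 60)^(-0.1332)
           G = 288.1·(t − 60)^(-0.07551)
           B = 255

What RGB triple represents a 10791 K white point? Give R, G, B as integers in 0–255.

R=197, G=215, B=255

t = 10791/100 = 107.91; the t > 66 branch applies.
R = 329.7·(107.91 − 60)^(-0.1332) = 329.7·47.91^(-0.1332) = 329.7·0.59727 = 196.918.
G = 288.1·(107.91 − 60)^(-0.07551) = 288.1·47.91^(-0.07551) = 288.1·0.74664 = 215.107.
B = 255 by definition for t > 66.
Rounded: (197, 215, 255).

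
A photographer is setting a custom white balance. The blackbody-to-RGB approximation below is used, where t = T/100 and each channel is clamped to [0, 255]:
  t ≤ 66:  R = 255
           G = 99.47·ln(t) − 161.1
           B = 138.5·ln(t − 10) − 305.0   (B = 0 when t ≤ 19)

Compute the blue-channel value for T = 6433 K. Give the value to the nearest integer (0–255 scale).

248

t = 6433/100 = 64.33; the t ≤ 66 branch applies.
B = 138.5·ln(64.33 − 10) − 305.0 = 138.5·ln 54.33 − 305.0 = 138.5·3.9951 − 305.0 = 248.318.
Rounded: 248.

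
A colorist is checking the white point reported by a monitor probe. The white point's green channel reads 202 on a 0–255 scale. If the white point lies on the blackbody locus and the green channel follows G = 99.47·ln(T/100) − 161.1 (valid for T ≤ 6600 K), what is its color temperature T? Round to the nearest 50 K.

ln t = (202 + 161.1) / 99.47 = 3.6503.
t = e^3.6503 = 38.488.
T = 100·t = 3849 K → 3850 K to the nearest 50 K.

3850 K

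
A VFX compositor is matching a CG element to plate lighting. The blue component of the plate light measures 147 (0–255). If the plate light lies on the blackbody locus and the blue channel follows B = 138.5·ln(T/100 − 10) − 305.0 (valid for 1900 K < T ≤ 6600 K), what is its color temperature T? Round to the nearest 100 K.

ln(t − 10) = (147 + 305.0) / 138.5 = 3.2635.
t − 10 = e^3.2635 = 26.142, so t = 36.142.
T = 100·t = 3614 K → 3600 K to the nearest 100 K.

3600 K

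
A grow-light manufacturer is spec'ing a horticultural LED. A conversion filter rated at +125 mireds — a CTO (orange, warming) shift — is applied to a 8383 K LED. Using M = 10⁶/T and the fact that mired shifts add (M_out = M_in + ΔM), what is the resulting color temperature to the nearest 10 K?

M_in = 10⁶/8383 = 119.29 mireds.
M_out = 119.29 + (+125) = 244.29 mireds.
T_out = 10⁶/244.29 = 4093.5 K → 4090 K.

4090 K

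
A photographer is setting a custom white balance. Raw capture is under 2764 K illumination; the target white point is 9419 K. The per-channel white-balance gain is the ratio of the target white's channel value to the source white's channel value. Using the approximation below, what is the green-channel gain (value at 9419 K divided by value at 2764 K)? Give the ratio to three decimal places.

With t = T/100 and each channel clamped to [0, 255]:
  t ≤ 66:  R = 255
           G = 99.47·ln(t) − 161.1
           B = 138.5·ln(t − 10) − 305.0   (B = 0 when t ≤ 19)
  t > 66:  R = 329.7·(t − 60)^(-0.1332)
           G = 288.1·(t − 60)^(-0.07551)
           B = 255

1.305

At 2764 K (t = 27.64):
  G = 99.47·ln 27.64 − 161.1 = 99.47·3.3193 − 161.1 = 169.067.
At 9419 K (t = 94.19):
  G = 288.1·(94.19 − 60)^(-0.07551) = 288.1·34.19^(-0.07551) = 288.1·0.76591 = 220.657.
Gain = 220.657 / 169.067 = 1.3051 → 1.305.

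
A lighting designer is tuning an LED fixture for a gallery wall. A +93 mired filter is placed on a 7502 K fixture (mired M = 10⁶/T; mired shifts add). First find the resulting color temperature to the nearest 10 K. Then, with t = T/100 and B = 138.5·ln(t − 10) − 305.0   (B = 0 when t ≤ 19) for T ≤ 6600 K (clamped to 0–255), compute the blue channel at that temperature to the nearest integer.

M_in = 10⁶/7502 = 133.30; M_out = 133.30 + (+93) = 226.30.
T_out = 10⁶/226.30 = 4419.0 K → 4420 K; t = 44.2.
B = 138.5·ln(44.2 − 10) − 305.0 = 138.5·ln 34.2 − 305.0 = 138.5·3.5322 − 305.0 = 184.213.
Rounded: 184.

184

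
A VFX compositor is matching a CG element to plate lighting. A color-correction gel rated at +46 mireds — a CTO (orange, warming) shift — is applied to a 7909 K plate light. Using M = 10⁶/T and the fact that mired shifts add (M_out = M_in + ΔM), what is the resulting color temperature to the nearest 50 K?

5800 K

M_in = 10⁶/7909 = 126.44 mireds.
M_out = 126.44 + (+46) = 172.44 mireds.
T_out = 10⁶/172.44 = 5799.2 K → 5800 K.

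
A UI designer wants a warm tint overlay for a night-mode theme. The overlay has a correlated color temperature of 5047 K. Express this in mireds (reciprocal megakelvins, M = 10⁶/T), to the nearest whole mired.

M = 10⁶ / 5047 = 198.138 → 198 mireds.

198 mireds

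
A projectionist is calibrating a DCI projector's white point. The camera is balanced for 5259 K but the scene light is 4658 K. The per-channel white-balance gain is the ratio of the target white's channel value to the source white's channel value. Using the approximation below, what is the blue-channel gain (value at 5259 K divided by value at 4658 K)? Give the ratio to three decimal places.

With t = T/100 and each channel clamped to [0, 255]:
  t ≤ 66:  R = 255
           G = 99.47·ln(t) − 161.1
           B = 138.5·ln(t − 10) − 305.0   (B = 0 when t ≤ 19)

1.109

At 4658 K (t = 46.58):
  B = 138.5·ln(46.58 − 10) − 305.0 = 138.5·ln 36.58 − 305.0 = 138.5·3.5995 − 305.0 = 193.531.
At 5259 K (t = 52.59):
  B = 138.5·ln(52.59 − 10) − 305.0 = 138.5·ln 42.59 − 305.0 = 138.5·3.7516 − 305.0 = 214.599.
Gain = 214.599 / 193.531 = 1.1089 → 1.109.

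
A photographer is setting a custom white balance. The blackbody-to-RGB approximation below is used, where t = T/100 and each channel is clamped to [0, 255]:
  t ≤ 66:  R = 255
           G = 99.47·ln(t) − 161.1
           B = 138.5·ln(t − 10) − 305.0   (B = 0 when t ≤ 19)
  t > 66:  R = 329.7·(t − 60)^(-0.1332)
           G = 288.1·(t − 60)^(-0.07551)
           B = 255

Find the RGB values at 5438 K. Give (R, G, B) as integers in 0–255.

(255, 236, 220)

t = 5438/100 = 54.38; the t ≤ 66 branch applies.
R = 255 by definition for t ≤ 66.
G = 99.47·ln 54.38 − 161.1 = 99.47·3.9960 − 161.1 = 236.382.
B = 138.5·ln(54.38 − 10) − 305.0 = 138.5·ln 44.38 − 305.0 = 138.5·3.7928 − 305.0 = 220.301.
Rounded: (255, 236, 220).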